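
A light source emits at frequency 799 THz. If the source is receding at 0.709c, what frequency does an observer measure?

β = v/c = 0.709
(1-β)/(1+β) = 0.291/1.709 = 0.17028
Doppler factor = √(0.17028) = 0.4126
f_obs = 799 × 0.4126 = 329.7 THz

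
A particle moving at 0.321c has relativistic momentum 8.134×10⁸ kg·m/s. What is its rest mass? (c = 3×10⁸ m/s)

γ = 1/√(1 - 0.321²) = 1.05588
v = 0.321 × 3×10⁸ = 9.630×10⁷ m/s
m = p/(γv) = 8.134×10⁸/(1.05588 × 9.630×10⁷) = 8.000 kg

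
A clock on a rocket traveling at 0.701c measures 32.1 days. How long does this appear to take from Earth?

Proper time Δt₀ = 32.1 days
γ = 1/√(1 - 0.701²) = 1.4022
Δt = γΔt₀ = 1.4022 × 32.1 = 45.01 days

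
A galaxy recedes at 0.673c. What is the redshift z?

β = 0.673
(1+β)/(1-β) = 1.673/0.327 = 5.116
√(5.116) = 2.262
z = 2.262 - 1 = 1.262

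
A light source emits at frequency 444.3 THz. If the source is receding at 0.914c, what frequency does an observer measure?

β = v/c = 0.914
(1-β)/(1+β) = 0.086/1.914 = 0.04493
Doppler factor = √(0.04493) = 0.21197
f_obs = 444.3 × 0.21197 = 94.18 THz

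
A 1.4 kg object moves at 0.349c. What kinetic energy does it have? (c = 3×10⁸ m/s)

γ = 1/√(1 - 0.349²) = 1.067096
γ - 1 = 0.067096
KE = (γ-1)mc² = 0.067096 × 1.4 × (3×10⁸)² = 8.454×10¹⁵ J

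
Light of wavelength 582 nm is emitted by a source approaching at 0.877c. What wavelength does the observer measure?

β = 0.877
Wavelength Doppler factor = √(0.123/1.877) = √(0.06553) = 0.2560
λ_obs = 582 × 0.2560 = 149.0 nm (blueshift)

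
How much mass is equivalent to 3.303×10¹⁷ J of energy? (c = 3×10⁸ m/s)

From E = mc², we get m = E/c²
c² = (3×10⁸)² = 9×10¹⁶ m²/s²
m = 3.303×10¹⁷ / 9×10¹⁶ = 3.670 kg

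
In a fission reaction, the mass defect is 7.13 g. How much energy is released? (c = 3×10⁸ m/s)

Convert mass defect: Δm = 7.13 g = 0.00713 kg
E = Δm·c² = 0.00713 × (3×10⁸)²
= 0.00713 × 9×10¹⁶ = 6.417×10¹⁴ J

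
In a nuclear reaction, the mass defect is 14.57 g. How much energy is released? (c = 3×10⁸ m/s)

Convert mass defect: Δm = 14.57 g = 0.01457 kg
E = Δm·c² = 0.01457 × (3×10⁸)²
= 0.01457 × 9×10¹⁶ = 1.311×10¹⁵ J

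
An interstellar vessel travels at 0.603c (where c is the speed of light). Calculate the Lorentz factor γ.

v/c = 0.603, so (v/c)² = 0.363609
1 - (v/c)² = 0.636391
γ = 1/√(0.636391) = 1.254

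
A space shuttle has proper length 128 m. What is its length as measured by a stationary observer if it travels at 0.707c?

Proper length L₀ = 128 m
γ = 1/√(1 - 0.707²) = 1.414
L = L₀/γ = 128/1.414 = 90.52 m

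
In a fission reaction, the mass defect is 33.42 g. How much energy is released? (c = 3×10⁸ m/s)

Convert mass defect: Δm = 33.42 g = 0.03342 kg
E = Δm·c² = 0.03342 × (3×10⁸)²
= 0.03342 × 9×10¹⁶ = 3.008×10¹⁵ J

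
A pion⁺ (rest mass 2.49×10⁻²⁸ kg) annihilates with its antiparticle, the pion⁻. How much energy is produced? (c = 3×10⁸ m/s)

Both particles have the same rest mass, so total mass = 2m
E = 2m·c² = 2 × 2.49×10⁻²⁸ × (3×10⁸)²
= 2 × 2.49×10⁻²⁸ × 9×10¹⁶
= 4.482×10⁻¹¹ J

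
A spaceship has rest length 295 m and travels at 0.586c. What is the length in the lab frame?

Proper length L₀ = 295 m
γ = 1/√(1 - 0.586²) = 1.2341
L = L₀/γ = 295/1.2341 = 239.0 m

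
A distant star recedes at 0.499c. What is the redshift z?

β = 0.499
(1+β)/(1-β) = 1.499/0.501 = 2.992
√(2.992) = 1.7297
z = 1.7297 - 1 = 0.7297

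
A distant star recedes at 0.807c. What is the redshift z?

β = 0.807
(1+β)/(1-β) = 1.807/0.193 = 9.363
√(9.363) = 3.060
z = 3.060 - 1 = 2.060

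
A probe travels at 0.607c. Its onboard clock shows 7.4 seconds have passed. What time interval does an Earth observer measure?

Proper time Δt₀ = 7.4 seconds
γ = 1/√(1 - 0.607²) = 1.25833
Δt = γΔt₀ = 1.25833 × 7.4 = 9.312 seconds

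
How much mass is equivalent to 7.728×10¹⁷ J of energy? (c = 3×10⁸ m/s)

From E = mc², we get m = E/c²
c² = (3×10⁸)² = 9×10¹⁶ m²/s²
m = 7.728×10¹⁷ / 9×10¹⁶ = 8.587 kg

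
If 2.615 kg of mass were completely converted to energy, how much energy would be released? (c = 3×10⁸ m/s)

Using E = mc²:
c² = (3×10⁸)² = 9×10¹⁶ m²/s²
E = 2.615 × 9×10¹⁶ = 2.354×10¹⁷ J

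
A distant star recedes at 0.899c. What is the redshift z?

β = 0.899
(1+β)/(1-β) = 1.899/0.101 = 18.80
√(18.80) = 4.336
z = 4.336 - 1 = 3.336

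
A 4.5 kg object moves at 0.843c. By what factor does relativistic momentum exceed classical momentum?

p_rel = γmv, p_class = mv
Ratio = γ = 1/√(1 - 0.843²) = 1.859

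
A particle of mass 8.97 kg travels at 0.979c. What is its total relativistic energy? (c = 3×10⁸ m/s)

γ = 1/√(1 - 0.979²) = 4.905
mc² = 8.97 × (3×10⁸)² = 8.073×10¹⁷ J
E = γmc² = 4.905 × 8.073×10¹⁷ = 3.960×10¹⁸ J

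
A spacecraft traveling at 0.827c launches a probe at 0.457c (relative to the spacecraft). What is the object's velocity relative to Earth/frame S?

u = (u' + v)/(1 + u'v/c²)
Numerator: 0.457 + 0.827 = 1.284
Denominator: 1 + 0.377939 = 1.377939
u = 1.284/1.377939 = 0.9318c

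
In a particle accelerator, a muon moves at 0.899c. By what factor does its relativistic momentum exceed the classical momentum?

p_rel = γmv, p_class = mv
Ratio = γ = 1/√(1 - 0.899²)
= 1/√(0.191799) = 2.283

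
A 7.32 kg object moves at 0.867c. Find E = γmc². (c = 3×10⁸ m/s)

γ = 1/√(1 - 0.867²) = 2.007
mc² = 7.32 × (3×10⁸)² = 6.588×10¹⁷ J
E = γmc² = 2.007 × 6.588×10¹⁷ = 1.322×10¹⁸ J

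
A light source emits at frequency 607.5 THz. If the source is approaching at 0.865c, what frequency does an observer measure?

β = v/c = 0.865
(1+β)/(1-β) = 1.865/0.135 = 13.815
Doppler factor = √(13.815) = 3.717
f_obs = 607.5 × 3.717 = 2258 THz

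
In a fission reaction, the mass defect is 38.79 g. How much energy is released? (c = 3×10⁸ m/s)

Convert mass defect: Δm = 38.79 g = 0.03879 kg
E = Δm·c² = 0.03879 × (3×10⁸)²
= 0.03879 × 9×10¹⁶ = 3.491×10¹⁵ J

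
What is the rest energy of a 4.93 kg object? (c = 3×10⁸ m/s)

c² = (3×10⁸)² = 9.000×10¹⁶ m²/s²
E₀ = mc² = 4.93 × 9.000×10¹⁶ = 4.437×10¹⁷ J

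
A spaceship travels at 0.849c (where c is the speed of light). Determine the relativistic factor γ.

v/c = 0.849, so (v/c)² = 0.720801
1 - (v/c)² = 0.279199
γ = 1/√(0.279199) = 1.893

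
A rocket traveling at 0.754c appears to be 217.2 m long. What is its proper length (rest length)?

Contracted length L = 217.2 m
γ = 1/√(1 - 0.754²) = 1.5224
L₀ = γL = 1.5224 × 217.2 = 330.7 m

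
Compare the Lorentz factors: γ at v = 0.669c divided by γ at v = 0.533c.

γ₁ = 1/√(1 - 0.669²) = 1.345
γ₂ = 1/√(1 - 0.533²) = 1.182
γ₁/γ₂ = 1.345/1.182 = 1.138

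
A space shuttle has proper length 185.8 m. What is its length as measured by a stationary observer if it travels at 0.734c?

Proper length L₀ = 185.8 m
γ = 1/√(1 - 0.734²) = 1.472
L = L₀/γ = 185.8/1.472 = 126.2 m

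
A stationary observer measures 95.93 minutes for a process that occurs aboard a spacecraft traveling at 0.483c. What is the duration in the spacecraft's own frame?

Dilated time Δt = 95.93 minutes
γ = 1/√(1 - 0.483²) = 1.142
Δt₀ = Δt/γ = 95.93/1.142 = 84.00 minutes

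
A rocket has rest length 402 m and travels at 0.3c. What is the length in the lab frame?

Proper length L₀ = 402 m
γ = 1/√(1 - 0.3²) = 1.0483
L = L₀/γ = 402/1.0483 = 383.5 m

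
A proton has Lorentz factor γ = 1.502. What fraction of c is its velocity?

From γ = 1/√(1 - v²/c²):
1/γ² = 1/1.502² = 0.4433
v²/c² = 1 - 0.4433 = 0.5567
v/c = √(0.5567) = 0.7461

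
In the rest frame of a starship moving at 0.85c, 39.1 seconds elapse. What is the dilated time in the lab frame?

Proper time Δt₀ = 39.1 seconds
γ = 1/√(1 - 0.85²) = 1.8983
Δt = γΔt₀ = 1.8983 × 39.1 = 74.22 seconds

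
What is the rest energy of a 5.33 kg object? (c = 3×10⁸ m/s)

c² = (3×10⁸)² = 9.000×10¹⁶ m²/s²
E₀ = mc² = 5.33 × 9.000×10¹⁶ = 4.797×10¹⁷ J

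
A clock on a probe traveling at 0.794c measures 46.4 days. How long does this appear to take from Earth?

Proper time Δt₀ = 46.4 days
γ = 1/√(1 - 0.794²) = 1.645
Δt = γΔt₀ = 1.645 × 46.4 = 76.33 days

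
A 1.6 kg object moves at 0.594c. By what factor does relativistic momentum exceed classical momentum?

p_rel = γmv, p_class = mv
Ratio = γ = 1/√(1 - 0.594²) = 1.243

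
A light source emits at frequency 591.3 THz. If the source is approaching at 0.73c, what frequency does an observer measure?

β = v/c = 0.73
(1+β)/(1-β) = 1.73/0.27 = 6.407
Doppler factor = √(6.407) = 2.531
f_obs = 591.3 × 2.531 = 1497 THz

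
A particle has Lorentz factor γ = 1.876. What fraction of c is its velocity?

From γ = 1/√(1 - v²/c²):
1/γ² = 1/1.876² = 0.2841
v²/c² = 1 - 0.2841 = 0.7159
v/c = √(0.7159) = 0.8461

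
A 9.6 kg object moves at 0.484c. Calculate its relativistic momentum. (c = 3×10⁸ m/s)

γ = 1/√(1 - 0.484²) = 1.143
v = 0.484 × 3×10⁸ = 1.452×10⁸ m/s
p = γmv = 1.143 × 9.6 × 1.452×10⁸ = 1.593×10⁹ kg·m/s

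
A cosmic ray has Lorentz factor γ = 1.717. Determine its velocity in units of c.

From γ = 1/√(1 - v²/c²):
1/γ² = 1/1.717² = 0.3392
v²/c² = 1 - 0.3392 = 0.6608
v/c = √(0.6608) = 0.8129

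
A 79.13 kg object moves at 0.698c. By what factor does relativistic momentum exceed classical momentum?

p_rel = γmv, p_class = mv
Ratio = γ = 1/√(1 - 0.698²) = 1.396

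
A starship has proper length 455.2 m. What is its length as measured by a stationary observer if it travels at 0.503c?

Proper length L₀ = 455.2 m
γ = 1/√(1 - 0.503²) = 1.157
L = L₀/γ = 455.2/1.157 = 393.4 m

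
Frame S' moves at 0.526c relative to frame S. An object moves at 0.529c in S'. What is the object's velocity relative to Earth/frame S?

u = (u' + v)/(1 + u'v/c²)
Numerator: 0.529 + 0.526 = 1.055
Denominator: 1 + 0.278254 = 1.278254
u = 1.055/1.278254 = 0.8253c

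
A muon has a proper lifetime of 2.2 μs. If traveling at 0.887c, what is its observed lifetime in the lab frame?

Proper lifetime τ₀ = 2.2 μs
γ = 1/√(1 - 0.887²) = 2.1656
τ = γτ₀ = 2.1656 × 2.2 μs = 4.764 μs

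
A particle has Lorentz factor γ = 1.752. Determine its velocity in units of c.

From γ = 1/√(1 - v²/c²):
1/γ² = 1/1.752² = 0.3258
v²/c² = 1 - 0.3258 = 0.6742
v/c = √(0.6742) = 0.8211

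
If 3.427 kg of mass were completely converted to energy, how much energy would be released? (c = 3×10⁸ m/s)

Using E = mc²:
c² = (3×10⁸)² = 9×10¹⁶ m²/s²
E = 3.427 × 9×10¹⁶ = 3.084×10¹⁷ J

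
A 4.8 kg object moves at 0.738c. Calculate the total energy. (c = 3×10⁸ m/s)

γ = 1/√(1 - 0.738²) = 1.482
mc² = 4.8 × (3×10⁸)² = 4.320×10¹⁷ J
E = γmc² = 1.482 × 4.320×10¹⁷ = 6.402×10¹⁷ J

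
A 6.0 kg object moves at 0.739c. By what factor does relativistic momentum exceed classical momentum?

p_rel = γmv, p_class = mv
Ratio = γ = 1/√(1 - 0.739²) = 1.484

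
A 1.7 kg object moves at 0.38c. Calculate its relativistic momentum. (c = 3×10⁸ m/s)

γ = 1/√(1 - 0.38²) = 1.081
v = 0.38 × 3×10⁸ = 1.140×10⁸ m/s
p = γmv = 1.081 × 1.7 × 1.140×10⁸ = 2.095×10⁸ kg·m/s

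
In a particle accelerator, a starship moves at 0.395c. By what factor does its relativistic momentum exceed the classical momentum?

p_rel = γmv, p_class = mv
Ratio = γ = 1/√(1 - 0.395²)
= 1/√(0.843975) = 1.089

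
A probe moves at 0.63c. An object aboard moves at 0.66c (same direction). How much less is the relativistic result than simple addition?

Classical: u' + v = 0.66 + 0.63 = 1.29c
Relativistic: u = (0.66 + 0.63)/(1 + 0.4158) = 1.29/1.4158 = 0.9111c
Difference: 1.29 - 0.9111 = 0.3789c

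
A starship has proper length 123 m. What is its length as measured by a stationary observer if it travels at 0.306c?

Proper length L₀ = 123 m
γ = 1/√(1 - 0.306²) = 1.050
L = L₀/γ = 123/1.050 = 117.1 m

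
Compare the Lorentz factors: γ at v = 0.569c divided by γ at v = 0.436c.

γ₁ = 1/√(1 - 0.569²) = 1.2160
γ₂ = 1/√(1 - 0.436²) = 1.1112
γ₁/γ₂ = 1.2160/1.1112 = 1.094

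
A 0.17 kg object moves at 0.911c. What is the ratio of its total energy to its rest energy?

E = γmc², E₀ = mc²
E/E₀ = γ = 1/√(1 - 0.911²) = 2.425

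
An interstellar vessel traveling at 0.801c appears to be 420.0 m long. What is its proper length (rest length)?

Contracted length L = 420.0 m
γ = 1/√(1 - 0.801²) = 1.6704
L₀ = γL = 1.6704 × 420.0 = 701.6 m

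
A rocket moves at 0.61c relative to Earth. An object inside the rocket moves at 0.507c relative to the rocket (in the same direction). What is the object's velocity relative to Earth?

u = (u' + v)/(1 + u'v/c²)
Numerator: 0.507 + 0.61 = 1.117
Denominator: 1 + 0.30927 = 1.30927
u = 1.117/1.30927 = 0.8531c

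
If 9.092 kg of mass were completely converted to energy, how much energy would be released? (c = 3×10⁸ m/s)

Using E = mc²:
c² = (3×10⁸)² = 9×10¹⁶ m²/s²
E = 9.092 × 9×10¹⁶ = 8.183×10¹⁷ J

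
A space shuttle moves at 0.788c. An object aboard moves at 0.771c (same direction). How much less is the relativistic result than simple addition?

Classical: u' + v = 0.771 + 0.788 = 1.559c
Relativistic: u = (0.771 + 0.788)/(1 + 0.607548) = 1.559/1.607548 = 0.9698c
Difference: 1.559 - 0.9698 = 0.5892c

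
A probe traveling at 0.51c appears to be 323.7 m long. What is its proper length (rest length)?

Contracted length L = 323.7 m
γ = 1/√(1 - 0.51²) = 1.1626
L₀ = γL = 1.1626 × 323.7 = 376.3 m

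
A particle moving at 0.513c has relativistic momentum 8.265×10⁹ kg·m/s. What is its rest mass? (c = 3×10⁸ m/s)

γ = 1/√(1 - 0.513²) = 1.165
v = 0.513 × 3×10⁸ = 1.539×10⁸ m/s
m = p/(γv) = 8.265×10⁹/(1.165 × 1.539×10⁸) = 46.10 kg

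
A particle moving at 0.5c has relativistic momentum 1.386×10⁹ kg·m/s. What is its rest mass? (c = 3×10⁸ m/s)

γ = 1/√(1 - 0.5²) = 1.1547
v = 0.5 × 3×10⁸ = 1.500×10⁸ m/s
m = p/(γv) = 1.386×10⁹/(1.1547 × 1.500×10⁸) = 8.002 kg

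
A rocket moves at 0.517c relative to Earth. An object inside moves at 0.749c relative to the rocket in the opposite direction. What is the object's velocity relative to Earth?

Object's velocity in rocket frame is u' = -0.749c
u = (u' + v)/(1 + u'v/c²) = (v - 0.749)/(1 - 0.749·v/c²)
Numerator: 0.517 - 0.749 = -0.232
Denominator: 1 - 0.387233 = 0.612767
u = -0.232/0.612767 = -0.3786c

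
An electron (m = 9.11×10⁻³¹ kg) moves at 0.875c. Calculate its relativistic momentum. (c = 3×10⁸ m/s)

γ = 1/√(1 - 0.875²) = 2.0656
v = 0.875 × 3×10⁸ = 2.625×10⁸ m/s
p = γmv = 2.0656 × 9.11×10⁻³¹ × 2.625×10⁸ = 4.940×10⁻²² kg·m/s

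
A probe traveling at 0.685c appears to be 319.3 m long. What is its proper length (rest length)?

Contracted length L = 319.3 m
γ = 1/√(1 - 0.685²) = 1.3726
L₀ = γL = 1.3726 × 319.3 = 438.3 m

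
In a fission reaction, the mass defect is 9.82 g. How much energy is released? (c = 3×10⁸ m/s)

Convert mass defect: Δm = 9.82 g = 0.00982 kg
E = Δm·c² = 0.00982 × (3×10⁸)²
= 0.00982 × 9×10¹⁶ = 8.838×10¹⁴ J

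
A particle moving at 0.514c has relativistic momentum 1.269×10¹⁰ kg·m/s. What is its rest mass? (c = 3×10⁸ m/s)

γ = 1/√(1 - 0.514²) = 1.1658
v = 0.514 × 3×10⁸ = 1.542×10⁸ m/s
m = p/(γv) = 1.269×10¹⁰/(1.1658 × 1.542×10⁸) = 70.59 kg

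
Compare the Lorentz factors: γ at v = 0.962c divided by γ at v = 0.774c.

γ₁ = 1/√(1 - 0.962²) = 3.662
γ₂ = 1/√(1 - 0.774²) = 1.579
γ₁/γ₂ = 3.662/1.579 = 2.319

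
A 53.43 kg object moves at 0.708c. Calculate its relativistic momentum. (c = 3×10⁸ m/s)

γ = 1/√(1 - 0.708²) = 1.416
v = 0.708 × 3×10⁸ = 2.124×10⁸ m/s
p = γmv = 1.416 × 53.43 × 2.124×10⁸ = 1.607×10¹⁰ kg·m/s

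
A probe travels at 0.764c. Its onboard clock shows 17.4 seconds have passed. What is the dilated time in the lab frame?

Proper time Δt₀ = 17.4 seconds
γ = 1/√(1 - 0.764²) = 1.550
Δt = γΔt₀ = 1.550 × 17.4 = 26.97 seconds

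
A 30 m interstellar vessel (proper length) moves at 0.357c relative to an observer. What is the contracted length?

Proper length L₀ = 30 m
γ = 1/√(1 - 0.357²) = 1.0705
L = L₀/γ = 30/1.0705 = 28.02 m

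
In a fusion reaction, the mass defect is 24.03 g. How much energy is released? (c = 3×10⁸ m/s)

Convert mass defect: Δm = 24.03 g = 0.02403 kg
E = Δm·c² = 0.02403 × (3×10⁸)²
= 0.02403 × 9×10¹⁶ = 2.163×10¹⁵ J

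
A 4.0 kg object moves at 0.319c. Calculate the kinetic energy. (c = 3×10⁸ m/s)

γ = 1/√(1 - 0.319²) = 1.05513
γ - 1 = 0.05513
KE = (γ-1)mc² = 0.05513 × 4.0 × (3×10⁸)² = 1.985×10¹⁶ J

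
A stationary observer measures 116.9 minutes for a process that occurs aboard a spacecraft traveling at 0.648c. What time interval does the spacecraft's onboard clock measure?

Dilated time Δt = 116.9 minutes
γ = 1/√(1 - 0.648²) = 1.31296
Δt₀ = Δt/γ = 116.9/1.31296 = 89.04 minutes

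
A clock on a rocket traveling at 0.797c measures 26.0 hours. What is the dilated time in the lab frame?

Proper time Δt₀ = 26.0 hours
γ = 1/√(1 - 0.797²) = 1.6557
Δt = γΔt₀ = 1.6557 × 26.0 = 43.05 hours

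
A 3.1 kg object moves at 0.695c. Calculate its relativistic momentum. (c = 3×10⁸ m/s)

γ = 1/√(1 - 0.695²) = 1.3908
v = 0.695 × 3×10⁸ = 2.085×10⁸ m/s
p = γmv = 1.3908 × 3.1 × 2.085×10⁸ = 8.989×10⁸ kg·m/s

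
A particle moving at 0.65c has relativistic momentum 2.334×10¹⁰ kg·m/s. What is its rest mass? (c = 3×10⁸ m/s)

γ = 1/√(1 - 0.65²) = 1.3159
v = 0.65 × 3×10⁸ = 1.950×10⁸ m/s
m = p/(γv) = 2.334×10¹⁰/(1.3159 × 1.950×10⁸) = 90.96 kg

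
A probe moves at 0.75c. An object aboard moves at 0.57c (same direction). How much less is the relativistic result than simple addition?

Classical: u' + v = 0.57 + 0.75 = 1.32c
Relativistic: u = (0.57 + 0.75)/(1 + 0.4275) = 1.32/1.4275 = 0.9247c
Difference: 1.32 - 0.9247 = 0.3953c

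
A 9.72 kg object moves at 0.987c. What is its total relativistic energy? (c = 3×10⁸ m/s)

γ = 1/√(1 - 0.987²) = 6.222
mc² = 9.72 × (3×10⁸)² = 8.748×10¹⁷ J
E = γmc² = 6.222 × 8.748×10¹⁷ = 5.443×10¹⁸ J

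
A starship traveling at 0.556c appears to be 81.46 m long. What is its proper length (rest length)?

Contracted length L = 81.46 m
γ = 1/√(1 - 0.556²) = 1.203
L₀ = γL = 1.203 × 81.46 = 98.00 m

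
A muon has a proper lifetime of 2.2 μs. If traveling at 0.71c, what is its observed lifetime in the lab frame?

Proper lifetime τ₀ = 2.2 μs
γ = 1/√(1 - 0.71²) = 1.420
τ = γτ₀ = 1.420 × 2.2 μs = 3.124 μs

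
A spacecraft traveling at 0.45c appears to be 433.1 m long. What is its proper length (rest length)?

Contracted length L = 433.1 m
γ = 1/√(1 - 0.45²) = 1.1198
L₀ = γL = 1.1198 × 433.1 = 485.0 m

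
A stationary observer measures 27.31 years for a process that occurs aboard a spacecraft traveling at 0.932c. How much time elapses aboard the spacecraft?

Dilated time Δt = 27.31 years
γ = 1/√(1 - 0.932²) = 2.759
Δt₀ = Δt/γ = 27.31/2.759 = 9.899 years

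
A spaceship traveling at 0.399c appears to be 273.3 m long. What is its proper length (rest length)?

Contracted length L = 273.3 m
γ = 1/√(1 - 0.399²) = 1.0906
L₀ = γL = 1.0906 × 273.3 = 298.1 m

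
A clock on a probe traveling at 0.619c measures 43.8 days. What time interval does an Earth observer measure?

Proper time Δt₀ = 43.8 days
γ = 1/√(1 - 0.619²) = 1.2733
Δt = γΔt₀ = 1.2733 × 43.8 = 55.77 days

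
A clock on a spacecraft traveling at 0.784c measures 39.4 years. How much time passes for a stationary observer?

Proper time Δt₀ = 39.4 years
γ = 1/√(1 - 0.784²) = 1.611
Δt = γΔt₀ = 1.611 × 39.4 = 63.47 years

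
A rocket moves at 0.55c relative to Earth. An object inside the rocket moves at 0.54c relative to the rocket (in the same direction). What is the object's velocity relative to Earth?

u = (u' + v)/(1 + u'v/c²)
Numerator: 0.54 + 0.55 = 1.09
Denominator: 1 + 0.297 = 1.297
u = 1.09/1.297 = 0.8404c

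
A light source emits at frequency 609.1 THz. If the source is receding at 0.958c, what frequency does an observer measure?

β = v/c = 0.958
(1-β)/(1+β) = 0.042/1.958 = 0.02145
Doppler factor = √(0.02145) = 0.14646
f_obs = 609.1 × 0.14646 = 89.21 THz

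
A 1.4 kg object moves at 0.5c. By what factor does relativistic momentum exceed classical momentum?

p_rel = γmv, p_class = mv
Ratio = γ = 1/√(1 - 0.5²) = 1.155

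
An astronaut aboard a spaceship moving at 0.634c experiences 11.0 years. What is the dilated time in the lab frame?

Proper time Δt₀ = 11.0 years
γ = 1/√(1 - 0.634²) = 1.293
Δt = γΔt₀ = 1.293 × 11.0 = 14.22 years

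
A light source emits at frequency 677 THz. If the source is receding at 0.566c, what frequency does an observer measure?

β = v/c = 0.566
(1-β)/(1+β) = 0.434/1.566 = 0.2771
Doppler factor = √(0.2771) = 0.5264
f_obs = 677 × 0.5264 = 356.4 THz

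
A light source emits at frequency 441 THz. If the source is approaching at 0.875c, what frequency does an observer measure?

β = v/c = 0.875
(1+β)/(1-β) = 1.875/0.125 = 15.00
Doppler factor = √(15.00) = 3.873
f_obs = 441 × 3.873 = 1708 THz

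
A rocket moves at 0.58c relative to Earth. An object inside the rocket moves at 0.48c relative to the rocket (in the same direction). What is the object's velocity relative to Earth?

u = (u' + v)/(1 + u'v/c²)
Numerator: 0.48 + 0.58 = 1.06
Denominator: 1 + 0.2784 = 1.2784
u = 1.06/1.2784 = 0.8292c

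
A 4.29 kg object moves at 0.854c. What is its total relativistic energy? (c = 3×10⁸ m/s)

γ = 1/√(1 - 0.854²) = 1.922
mc² = 4.29 × (3×10⁸)² = 3.861×10¹⁷ J
E = γmc² = 1.922 × 3.861×10¹⁷ = 7.421×10¹⁷ J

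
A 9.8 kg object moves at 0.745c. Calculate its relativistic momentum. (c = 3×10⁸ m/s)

γ = 1/√(1 - 0.745²) = 1.499
v = 0.745 × 3×10⁸ = 2.235×10⁸ m/s
p = γmv = 1.499 × 9.8 × 2.235×10⁸ = 3.283×10⁹ kg·m/s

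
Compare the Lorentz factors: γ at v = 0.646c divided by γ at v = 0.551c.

γ₁ = 1/√(1 - 0.646²) = 1.310
γ₂ = 1/√(1 - 0.551²) = 1.198
γ₁/γ₂ = 1.310/1.198 = 1.093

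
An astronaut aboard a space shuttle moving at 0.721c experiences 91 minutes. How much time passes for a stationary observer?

Proper time Δt₀ = 91 minutes
γ = 1/√(1 - 0.721²) = 1.443
Δt = γΔt₀ = 1.443 × 91 = 131.3 minutes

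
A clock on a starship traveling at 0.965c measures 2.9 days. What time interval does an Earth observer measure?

Proper time Δt₀ = 2.9 days
γ = 1/√(1 - 0.965²) = 3.813
Δt = γΔt₀ = 3.813 × 2.9 = 11.06 days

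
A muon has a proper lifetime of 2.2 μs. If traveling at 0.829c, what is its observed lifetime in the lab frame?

Proper lifetime τ₀ = 2.2 μs
γ = 1/√(1 - 0.829²) = 1.788
τ = γτ₀ = 1.788 × 2.2 μs = 3.934 μs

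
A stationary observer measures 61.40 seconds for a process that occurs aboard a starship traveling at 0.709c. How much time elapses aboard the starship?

Dilated time Δt = 61.40 seconds
γ = 1/√(1 - 0.709²) = 1.418
Δt₀ = Δt/γ = 61.40/1.418 = 43.30 seconds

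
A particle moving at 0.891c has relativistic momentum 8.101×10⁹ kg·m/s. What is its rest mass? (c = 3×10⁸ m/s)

γ = 1/√(1 - 0.891²) = 2.203
v = 0.891 × 3×10⁸ = 2.673×10⁸ m/s
m = p/(γv) = 8.101×10⁹/(2.203 × 2.673×10⁸) = 13.76 kg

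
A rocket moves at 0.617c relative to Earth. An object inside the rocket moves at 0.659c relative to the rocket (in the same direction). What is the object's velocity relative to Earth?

u = (u' + v)/(1 + u'v/c²)
Numerator: 0.659 + 0.617 = 1.276
Denominator: 1 + 0.406603 = 1.406603
u = 1.276/1.406603 = 0.9072c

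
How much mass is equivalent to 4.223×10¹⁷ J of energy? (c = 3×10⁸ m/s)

From E = mc², we get m = E/c²
c² = (3×10⁸)² = 9×10¹⁶ m²/s²
m = 4.223×10¹⁷ / 9×10¹⁶ = 4.692 kg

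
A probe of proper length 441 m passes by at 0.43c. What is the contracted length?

Proper length L₀ = 441 m
γ = 1/√(1 - 0.43²) = 1.10763
L = L₀/γ = 441/1.10763 = 398.1 m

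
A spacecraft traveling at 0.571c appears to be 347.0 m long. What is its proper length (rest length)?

Contracted length L = 347.0 m
γ = 1/√(1 - 0.571²) = 1.2181
L₀ = γL = 1.2181 × 347.0 = 422.7 m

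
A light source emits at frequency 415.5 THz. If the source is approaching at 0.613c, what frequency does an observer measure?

β = v/c = 0.613
(1+β)/(1-β) = 1.613/0.387 = 4.168
Doppler factor = √(4.168) = 2.0416
f_obs = 415.5 × 2.0416 = 848.3 THz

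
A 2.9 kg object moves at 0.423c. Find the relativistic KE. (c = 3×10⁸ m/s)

γ = 1/√(1 - 0.423²) = 1.1036
γ - 1 = 0.1036
KE = (γ-1)mc² = 0.1036 × 2.9 × (3×10⁸)² = 2.704×10¹⁶ J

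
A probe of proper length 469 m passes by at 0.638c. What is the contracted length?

Proper length L₀ = 469 m
γ = 1/√(1 - 0.638²) = 1.29864
L = L₀/γ = 469/1.29864 = 361.1 m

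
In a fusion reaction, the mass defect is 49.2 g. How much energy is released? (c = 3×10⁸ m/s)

Convert mass defect: Δm = 49.2 g = 0.0492 kg
E = Δm·c² = 0.0492 × (3×10⁸)²
= 0.0492 × 9×10¹⁶ = 4.428×10¹⁵ J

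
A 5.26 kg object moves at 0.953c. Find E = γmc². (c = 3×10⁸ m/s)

γ = 1/√(1 - 0.953²) = 3.301
mc² = 5.26 × (3×10⁸)² = 4.734×10¹⁷ J
E = γmc² = 3.301 × 4.734×10¹⁷ = 1.563×10¹⁸ J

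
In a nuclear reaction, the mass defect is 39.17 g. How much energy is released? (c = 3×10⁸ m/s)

Convert mass defect: Δm = 39.17 g = 0.03917 kg
E = Δm·c² = 0.03917 × (3×10⁸)²
= 0.03917 × 9×10¹⁶ = 3.525×10¹⁵ J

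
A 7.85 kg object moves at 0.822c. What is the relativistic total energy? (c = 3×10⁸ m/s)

γ = 1/√(1 - 0.822²) = 1.756
mc² = 7.85 × (3×10⁸)² = 7.065×10¹⁷ J
E = γmc² = 1.756 × 7.065×10¹⁷ = 1.241×10¹⁸ J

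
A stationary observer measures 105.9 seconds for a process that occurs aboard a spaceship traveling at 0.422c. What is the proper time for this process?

Dilated time Δt = 105.9 seconds
γ = 1/√(1 - 0.422²) = 1.103
Δt₀ = Δt/γ = 105.9/1.103 = 96.01 seconds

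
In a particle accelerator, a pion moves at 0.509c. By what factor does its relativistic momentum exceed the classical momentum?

p_rel = γmv, p_class = mv
Ratio = γ = 1/√(1 - 0.509²)
= 1/√(0.740919) = 1.162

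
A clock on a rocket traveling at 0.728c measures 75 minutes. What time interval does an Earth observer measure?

Proper time Δt₀ = 75 minutes
γ = 1/√(1 - 0.728²) = 1.459
Δt = γΔt₀ = 1.459 × 75 = 109.4 minutes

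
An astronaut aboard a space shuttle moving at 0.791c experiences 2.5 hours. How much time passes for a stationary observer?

Proper time Δt₀ = 2.5 hours
γ = 1/√(1 - 0.791²) = 1.6345
Δt = γΔt₀ = 1.6345 × 2.5 = 4.086 hours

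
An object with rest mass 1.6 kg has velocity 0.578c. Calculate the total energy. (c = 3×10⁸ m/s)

γ = 1/√(1 - 0.578²) = 1.2254
mc² = 1.6 × (3×10⁸)² = 1.440×10¹⁷ J
E = γmc² = 1.2254 × 1.440×10¹⁷ = 1.765×10¹⁷ J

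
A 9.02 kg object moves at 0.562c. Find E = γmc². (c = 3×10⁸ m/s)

γ = 1/√(1 - 0.562²) = 1.209
mc² = 9.02 × (3×10⁸)² = 8.118×10¹⁷ J
E = γmc² = 1.209 × 8.118×10¹⁷ = 9.815×10¹⁷ J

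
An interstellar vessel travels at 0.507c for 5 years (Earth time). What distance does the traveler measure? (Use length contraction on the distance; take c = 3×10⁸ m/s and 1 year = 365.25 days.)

Earth distance: d = v × t = 0.507c × 5 yr = 2.400×10¹⁶ m
γ = 1.160
d' = d/γ = 2.400×10¹⁶/1.160 = 2.069×10¹⁶ m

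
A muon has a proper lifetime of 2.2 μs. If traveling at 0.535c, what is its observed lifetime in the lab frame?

Proper lifetime τ₀ = 2.2 μs
γ = 1/√(1 - 0.535²) = 1.1836
τ = γτ₀ = 1.1836 × 2.2 μs = 2.604 μs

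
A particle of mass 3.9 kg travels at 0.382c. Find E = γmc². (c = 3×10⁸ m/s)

γ = 1/√(1 - 0.382²) = 1.082
mc² = 3.9 × (3×10⁸)² = 3.510×10¹⁷ J
E = γmc² = 1.082 × 3.510×10¹⁷ = 3.798×10¹⁷ J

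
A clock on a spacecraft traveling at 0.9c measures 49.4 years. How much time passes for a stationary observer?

Proper time Δt₀ = 49.4 years
γ = 1/√(1 - 0.9²) = 2.294
Δt = γΔt₀ = 2.294 × 49.4 = 113.3 years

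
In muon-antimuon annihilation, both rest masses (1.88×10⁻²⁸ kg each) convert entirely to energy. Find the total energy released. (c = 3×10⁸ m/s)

Both particles have the same rest mass, so total mass = 2m
E = 2m·c² = 2 × 1.88×10⁻²⁸ × (3×10⁸)²
= 2 × 1.88×10⁻²⁸ × 9×10¹⁶
= 3.384×10⁻¹¹ J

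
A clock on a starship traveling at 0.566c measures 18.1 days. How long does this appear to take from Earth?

Proper time Δt₀ = 18.1 days
γ = 1/√(1 - 0.566²) = 1.213
Δt = γΔt₀ = 1.213 × 18.1 = 21.96 days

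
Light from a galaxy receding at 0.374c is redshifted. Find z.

β = 0.374
(1+β)/(1-β) = 1.374/0.626 = 2.1949
√(2.1949) = 1.4815
z = 1.4815 - 1 = 0.4815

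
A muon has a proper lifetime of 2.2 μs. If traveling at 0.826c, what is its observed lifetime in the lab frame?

Proper lifetime τ₀ = 2.2 μs
γ = 1/√(1 - 0.826²) = 1.774
τ = γτ₀ = 1.774 × 2.2 μs = 3.903 μs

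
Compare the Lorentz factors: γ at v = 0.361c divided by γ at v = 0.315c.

γ₁ = 1/√(1 - 0.361²) = 1.0723
γ₂ = 1/√(1 - 0.315²) = 1.0536
γ₁/γ₂ = 1.0723/1.0536 = 1.018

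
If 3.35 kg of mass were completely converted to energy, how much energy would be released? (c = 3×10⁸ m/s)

Using E = mc²:
c² = (3×10⁸)² = 9×10¹⁶ m²/s²
E = 3.35 × 9×10¹⁶ = 3.015×10¹⁷ J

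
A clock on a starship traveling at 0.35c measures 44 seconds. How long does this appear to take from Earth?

Proper time Δt₀ = 44 seconds
γ = 1/√(1 - 0.35²) = 1.0675
Δt = γΔt₀ = 1.0675 × 44 = 46.97 seconds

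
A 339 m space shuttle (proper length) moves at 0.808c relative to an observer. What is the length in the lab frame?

Proper length L₀ = 339 m
γ = 1/√(1 - 0.808²) = 1.6973
L = L₀/γ = 339/1.6973 = 199.7 m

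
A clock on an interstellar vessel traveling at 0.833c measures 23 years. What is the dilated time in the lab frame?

Proper time Δt₀ = 23 years
γ = 1/√(1 - 0.833²) = 1.8074
Δt = γΔt₀ = 1.8074 × 23 = 41.57 years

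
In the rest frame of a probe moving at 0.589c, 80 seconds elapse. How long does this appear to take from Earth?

Proper time Δt₀ = 80 seconds
γ = 1/√(1 - 0.589²) = 1.2374
Δt = γΔt₀ = 1.2374 × 80 = 98.99 seconds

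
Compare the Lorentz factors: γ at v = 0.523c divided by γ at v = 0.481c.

γ₁ = 1/√(1 - 0.523²) = 1.1733
γ₂ = 1/√(1 - 0.481²) = 1.1406
γ₁/γ₂ = 1.1733/1.1406 = 1.029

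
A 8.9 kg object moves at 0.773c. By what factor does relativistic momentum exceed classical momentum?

p_rel = γmv, p_class = mv
Ratio = γ = 1/√(1 - 0.773²) = 1.576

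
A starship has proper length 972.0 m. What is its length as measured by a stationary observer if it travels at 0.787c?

Proper length L₀ = 972.0 m
γ = 1/√(1 - 0.787²) = 1.6209
L = L₀/γ = 972.0/1.6209 = 599.7 m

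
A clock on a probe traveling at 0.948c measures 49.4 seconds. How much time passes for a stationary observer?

Proper time Δt₀ = 49.4 seconds
γ = 1/√(1 - 0.948²) = 3.142
Δt = γΔt₀ = 3.142 × 49.4 = 155.2 seconds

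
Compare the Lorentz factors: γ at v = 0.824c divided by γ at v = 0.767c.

γ₁ = 1/√(1 - 0.824²) = 1.7649
γ₂ = 1/√(1 - 0.767²) = 1.5585
γ₁/γ₂ = 1.7649/1.5585 = 1.132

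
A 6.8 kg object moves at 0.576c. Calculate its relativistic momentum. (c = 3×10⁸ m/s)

γ = 1/√(1 - 0.576²) = 1.223
v = 0.576 × 3×10⁸ = 1.728×10⁸ m/s
p = γmv = 1.223 × 6.8 × 1.728×10⁸ = 1.437×10⁹ kg·m/s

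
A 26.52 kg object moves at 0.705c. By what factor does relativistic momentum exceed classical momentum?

p_rel = γmv, p_class = mv
Ratio = γ = 1/√(1 - 0.705²) = 1.410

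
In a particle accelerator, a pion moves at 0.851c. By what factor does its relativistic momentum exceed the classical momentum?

p_rel = γmv, p_class = mv
Ratio = γ = 1/√(1 - 0.851²)
= 1/√(0.275799) = 1.904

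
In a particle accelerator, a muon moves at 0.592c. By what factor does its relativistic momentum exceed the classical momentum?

p_rel = γmv, p_class = mv
Ratio = γ = 1/√(1 - 0.592²)
= 1/√(0.649536) = 1.241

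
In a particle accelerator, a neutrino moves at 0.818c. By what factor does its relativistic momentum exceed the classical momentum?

p_rel = γmv, p_class = mv
Ratio = γ = 1/√(1 - 0.818²)
= 1/√(0.330876) = 1.738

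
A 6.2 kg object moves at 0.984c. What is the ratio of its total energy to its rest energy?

E = γmc², E₀ = mc²
E/E₀ = γ = 1/√(1 - 0.984²) = 5.613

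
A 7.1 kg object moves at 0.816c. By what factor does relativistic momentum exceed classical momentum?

p_rel = γmv, p_class = mv
Ratio = γ = 1/√(1 - 0.816²) = 1.730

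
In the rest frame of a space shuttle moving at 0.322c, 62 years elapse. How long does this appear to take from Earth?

Proper time Δt₀ = 62 years
γ = 1/√(1 - 0.322²) = 1.0563
Δt = γΔt₀ = 1.0563 × 62 = 65.49 years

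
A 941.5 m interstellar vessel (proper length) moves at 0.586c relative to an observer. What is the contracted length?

Proper length L₀ = 941.5 m
γ = 1/√(1 - 0.586²) = 1.2341
L = L₀/γ = 941.5/1.2341 = 762.9 m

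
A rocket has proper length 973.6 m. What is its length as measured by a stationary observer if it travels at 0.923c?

Proper length L₀ = 973.6 m
γ = 1/√(1 - 0.923²) = 2.599
L = L₀/γ = 973.6/2.599 = 374.6 m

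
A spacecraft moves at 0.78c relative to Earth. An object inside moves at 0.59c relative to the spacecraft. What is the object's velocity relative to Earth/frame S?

u = (u' + v)/(1 + u'v/c²)
Numerator: 0.59 + 0.78 = 1.37
Denominator: 1 + 0.4602 = 1.4602
u = 1.37/1.4602 = 0.9382c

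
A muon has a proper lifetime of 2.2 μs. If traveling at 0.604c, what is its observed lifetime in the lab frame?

Proper lifetime τ₀ = 2.2 μs
γ = 1/√(1 - 0.604²) = 1.2547
τ = γτ₀ = 1.2547 × 2.2 μs = 2.760 μs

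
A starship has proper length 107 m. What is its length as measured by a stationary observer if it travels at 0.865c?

Proper length L₀ = 107 m
γ = 1/√(1 - 0.865²) = 1.993
L = L₀/γ = 107/1.993 = 53.69 m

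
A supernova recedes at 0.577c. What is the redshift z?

β = 0.577
(1+β)/(1-β) = 1.577/0.423 = 3.728
√(3.728) = 1.9308
z = 1.9308 - 1 = 0.9308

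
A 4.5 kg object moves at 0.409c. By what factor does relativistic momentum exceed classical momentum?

p_rel = γmv, p_class = mv
Ratio = γ = 1/√(1 - 0.409²) = 1.096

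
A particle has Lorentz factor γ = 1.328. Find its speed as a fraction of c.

From γ = 1/√(1 - v²/c²):
1/γ² = 1/1.328² = 0.5670
v²/c² = 1 - 0.5670 = 0.4330
v/c = √(0.4330) = 0.6580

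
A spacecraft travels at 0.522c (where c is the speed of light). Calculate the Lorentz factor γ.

v/c = 0.522, so (v/c)² = 0.272484
1 - (v/c)² = 0.727516
γ = 1/√(0.727516) = 1.172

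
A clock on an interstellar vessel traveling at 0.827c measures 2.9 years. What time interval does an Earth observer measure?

Proper time Δt₀ = 2.9 years
γ = 1/√(1 - 0.827²) = 1.7787
Δt = γΔt₀ = 1.7787 × 2.9 = 5.158 years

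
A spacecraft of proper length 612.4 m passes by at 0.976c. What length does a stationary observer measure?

Proper length L₀ = 612.4 m
γ = 1/√(1 - 0.976²) = 4.592
L = L₀/γ = 612.4/4.592 = 133.4 m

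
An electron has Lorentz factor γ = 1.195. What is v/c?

From γ = 1/√(1 - v²/c²):
1/γ² = 1/1.195² = 0.70027
v²/c² = 1 - 0.70027 = 0.29973
v/c = √(0.29973) = 0.5475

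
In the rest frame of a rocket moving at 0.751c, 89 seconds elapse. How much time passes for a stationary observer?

Proper time Δt₀ = 89 seconds
γ = 1/√(1 - 0.751²) = 1.5145
Δt = γΔt₀ = 1.5145 × 89 = 134.8 seconds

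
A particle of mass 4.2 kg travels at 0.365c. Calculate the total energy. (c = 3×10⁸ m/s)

γ = 1/√(1 - 0.365²) = 1.074
mc² = 4.2 × (3×10⁸)² = 3.780×10¹⁷ J
E = γmc² = 1.074 × 3.780×10¹⁷ = 4.060×10¹⁷ J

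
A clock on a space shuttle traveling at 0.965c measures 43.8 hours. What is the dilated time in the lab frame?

Proper time Δt₀ = 43.8 hours
γ = 1/√(1 - 0.965²) = 3.813
Δt = γΔt₀ = 3.813 × 43.8 = 167.0 hours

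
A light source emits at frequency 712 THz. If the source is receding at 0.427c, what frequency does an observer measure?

β = v/c = 0.427
(1-β)/(1+β) = 0.573/1.427 = 0.40154
Doppler factor = √(0.40154) = 0.6337
f_obs = 712 × 0.6337 = 451.2 THz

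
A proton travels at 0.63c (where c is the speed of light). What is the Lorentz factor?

v/c = 0.63, so (v/c)² = 0.3969
1 - (v/c)² = 0.6031
γ = 1/√(0.6031) = 1.288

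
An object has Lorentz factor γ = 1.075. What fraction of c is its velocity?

From γ = 1/√(1 - v²/c²):
1/γ² = 1/1.075² = 0.8653
v²/c² = 1 - 0.8653 = 0.1347
v/c = √(0.1347) = 0.3670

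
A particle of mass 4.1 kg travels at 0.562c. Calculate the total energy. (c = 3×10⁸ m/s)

γ = 1/√(1 - 0.562²) = 1.209
mc² = 4.1 × (3×10⁸)² = 3.690×10¹⁷ J
E = γmc² = 1.209 × 3.690×10¹⁷ = 4.461×10¹⁷ J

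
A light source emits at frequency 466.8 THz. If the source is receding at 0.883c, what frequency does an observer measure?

β = v/c = 0.883
(1-β)/(1+β) = 0.117/1.883 = 0.06213
Doppler factor = √(0.06213) = 0.2493
f_obs = 466.8 × 0.2493 = 116.4 THz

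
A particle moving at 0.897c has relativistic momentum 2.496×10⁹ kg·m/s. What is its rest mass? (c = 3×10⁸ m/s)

γ = 1/√(1 - 0.897²) = 2.2623
v = 0.897 × 3×10⁸ = 2.691×10⁸ m/s
m = p/(γv) = 2.496×10⁹/(2.2623 × 2.691×10⁸) = 4.100 kg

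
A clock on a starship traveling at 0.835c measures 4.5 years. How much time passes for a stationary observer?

Proper time Δt₀ = 4.5 years
γ = 1/√(1 - 0.835²) = 1.8174
Δt = γΔt₀ = 1.8174 × 4.5 = 8.178 years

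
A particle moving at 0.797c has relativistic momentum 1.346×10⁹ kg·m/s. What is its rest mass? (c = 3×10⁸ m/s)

γ = 1/√(1 - 0.797²) = 1.6557
v = 0.797 × 3×10⁸ = 2.391×10⁸ m/s
m = p/(γv) = 1.346×10⁹/(1.6557 × 2.391×10⁸) = 3.400 kg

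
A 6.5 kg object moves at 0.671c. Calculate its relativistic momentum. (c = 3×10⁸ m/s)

γ = 1/√(1 - 0.671²) = 1.349
v = 0.671 × 3×10⁸ = 2.013×10⁸ m/s
p = γmv = 1.349 × 6.5 × 2.013×10⁸ = 1.765×10⁹ kg·m/s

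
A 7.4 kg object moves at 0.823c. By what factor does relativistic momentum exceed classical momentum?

p_rel = γmv, p_class = mv
Ratio = γ = 1/√(1 - 0.823²) = 1.760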